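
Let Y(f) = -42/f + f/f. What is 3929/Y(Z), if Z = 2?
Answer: -3929/20 ≈ -196.45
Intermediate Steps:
Y(f) = 1 - 42/f (Y(f) = -42/f + 1 = 1 - 42/f)
3929/Y(Z) = 3929/(((-42 + 2)/2)) = 3929/(((½)*(-40))) = 3929/(-20) = 3929*(-1/20) = -3929/20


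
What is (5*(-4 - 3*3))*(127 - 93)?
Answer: -2210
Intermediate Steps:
(5*(-4 - 3*3))*(127 - 93) = (5*(-4 - 9))*34 = (5*(-13))*34 = -65*34 = -2210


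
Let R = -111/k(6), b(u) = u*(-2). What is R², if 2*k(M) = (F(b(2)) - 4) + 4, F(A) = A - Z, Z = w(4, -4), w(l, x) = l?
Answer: 12321/16 ≈ 770.06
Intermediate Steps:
Z = 4
b(u) = -2*u
F(A) = -4 + A (F(A) = A - 1*4 = A - 4 = -4 + A)
k(M) = -4 (k(M) = (((-4 - 2*2) - 4) + 4)/2 = (((-4 - 4) - 4) + 4)/2 = ((-8 - 4) + 4)/2 = (-12 + 4)/2 = (½)*(-8) = -4)
R = 111/4 (R = -111/(-4) = -111*(-¼) = 111/4 ≈ 27.750)
R² = (111/4)² = 12321/16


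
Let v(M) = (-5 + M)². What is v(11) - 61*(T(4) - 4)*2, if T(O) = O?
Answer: 36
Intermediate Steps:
v(11) - 61*(T(4) - 4)*2 = (-5 + 11)² - 61*(4 - 4)*2 = 6² - 0*2 = 36 - 61*0 = 36 + 0 = 36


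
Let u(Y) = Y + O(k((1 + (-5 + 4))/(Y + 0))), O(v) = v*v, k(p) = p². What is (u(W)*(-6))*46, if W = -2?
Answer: 552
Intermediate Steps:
O(v) = v²
u(Y) = Y (u(Y) = Y + (((1 + (-5 + 4))/(Y + 0))²)² = Y + (((1 - 1)/Y)²)² = Y + ((0/Y)²)² = Y + (0²)² = Y + 0² = Y + 0 = Y)
(u(W)*(-6))*46 = -2*(-6)*46 = 12*46 = 552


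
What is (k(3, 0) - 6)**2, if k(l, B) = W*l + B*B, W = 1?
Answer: 9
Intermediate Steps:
k(l, B) = l + B**2 (k(l, B) = 1*l + B*B = l + B**2)
(k(3, 0) - 6)**2 = ((3 + 0**2) - 6)**2 = ((3 + 0) - 6)**2 = (3 - 6)**2 = (-3)**2 = 9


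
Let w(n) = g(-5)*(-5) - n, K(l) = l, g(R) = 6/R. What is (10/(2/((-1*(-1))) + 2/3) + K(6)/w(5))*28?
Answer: 273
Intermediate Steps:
w(n) = 6 - n (w(n) = (6/(-5))*(-5) - n = (6*(-⅕))*(-5) - n = -6/5*(-5) - n = 6 - n)
(10/(2/((-1*(-1))) + 2/3) + K(6)/w(5))*28 = (10/(2/((-1*(-1))) + 2/3) + 6/(6 - 1*5))*28 = (10/(2/1 + 2*(⅓)) + 6/(6 - 5))*28 = (10/(2*1 + ⅔) + 6/1)*28 = (10/(2 + ⅔) + 6*1)*28 = (10/(8/3) + 6)*28 = (10*(3/8) + 6)*28 = (15/4 + 6)*28 = (39/4)*28 = 273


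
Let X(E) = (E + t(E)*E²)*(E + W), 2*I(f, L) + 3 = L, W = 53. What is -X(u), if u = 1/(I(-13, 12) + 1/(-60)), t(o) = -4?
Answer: -24911580/19465109 ≈ -1.2798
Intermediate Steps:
I(f, L) = -3/2 + L/2
u = 60/269 (u = 1/((-3/2 + (½)*12) + 1/(-60)) = 1/((-3/2 + 6) - 1/60) = 1/(9/2 - 1/60) = 1/(269/60) = 60/269 ≈ 0.22305)
X(E) = (53 + E)*(E - 4*E²) (X(E) = (E - 4*E²)*(E + 53) = (E - 4*E²)*(53 + E) = (53 + E)*(E - 4*E²))
-X(u) = -60*(53 - 211*60/269 - 4*(60/269)²)/269 = -60*(53 - 12660/269 - 4*3600/72361)/269 = -60*(53 - 12660/269 - 14400/72361)/269 = -60*415193/(269*72361) = -1*24911580/19465109 = -24911580/19465109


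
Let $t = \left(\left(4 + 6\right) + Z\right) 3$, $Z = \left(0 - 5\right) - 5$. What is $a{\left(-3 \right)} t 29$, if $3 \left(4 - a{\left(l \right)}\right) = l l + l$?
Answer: $0$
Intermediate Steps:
$Z = -10$ ($Z = -5 - 5 = -10$)
$a{\left(l \right)} = 4 - \frac{l}{3} - \frac{l^{2}}{3}$ ($a{\left(l \right)} = 4 - \frac{l l + l}{3} = 4 - \frac{l^{2} + l}{3} = 4 - \frac{l + l^{2}}{3} = 4 - \left(\frac{l}{3} + \frac{l^{2}}{3}\right) = 4 - \frac{l}{3} - \frac{l^{2}}{3}$)
$t = 0$ ($t = \left(\left(4 + 6\right) - 10\right) 3 = \left(10 - 10\right) 3 = 0 \cdot 3 = 0$)
$a{\left(-3 \right)} t 29 = \left(4 - -1 - \frac{\left(-3\right)^{2}}{3}\right) 0 \cdot 29 = \left(4 + 1 - 3\right) 0 \cdot 29 = 2 \cdot 0 \cdot 29 = 0 \cdot 29 = 0$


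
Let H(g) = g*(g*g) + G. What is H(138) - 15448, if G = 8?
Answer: 2612632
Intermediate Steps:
H(g) = 8 + g³ (H(g) = g*(g*g) + 8 = g*g² + 8 = g³ + 8 = 8 + g³)
H(138) - 15448 = (8 + 138³) - 15448 = (8 + 2628072) - 15448 = 2628080 - 15448 = 2612632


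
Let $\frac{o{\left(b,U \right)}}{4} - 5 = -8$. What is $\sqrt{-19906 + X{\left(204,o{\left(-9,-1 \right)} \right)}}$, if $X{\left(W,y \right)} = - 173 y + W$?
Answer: $i \sqrt{17626} \approx 132.76 i$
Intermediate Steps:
$o{\left(b,U \right)} = -12$ ($o{\left(b,U \right)} = 20 + 4 \left(-8\right) = 20 - 32 = -12$)
$X{\left(W,y \right)} = W - 173 y$
$\sqrt{-19906 + X{\left(204,o{\left(-9,-1 \right)} \right)}} = \sqrt{-19906 + \left(204 - -2076\right)} = \sqrt{-19906 + \left(204 + 2076\right)} = \sqrt{-19906 + 2280} = \sqrt{-17626} = i \sqrt{17626}$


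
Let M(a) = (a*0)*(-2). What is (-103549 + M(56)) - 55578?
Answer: -159127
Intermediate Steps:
M(a) = 0 (M(a) = 0*(-2) = 0)
(-103549 + M(56)) - 55578 = (-103549 + 0) - 55578 = -103549 - 55578 = -159127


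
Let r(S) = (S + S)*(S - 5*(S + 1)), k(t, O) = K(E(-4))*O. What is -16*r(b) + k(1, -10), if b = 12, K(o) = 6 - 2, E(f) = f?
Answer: 20312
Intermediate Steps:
K(o) = 4
k(t, O) = 4*O
r(S) = 2*S*(-5 - 4*S) (r(S) = (2*S)*(S - 5*(1 + S)) = (2*S)*(S + (-5 - 5*S)) = (2*S)*(-5 - 4*S) = 2*S*(-5 - 4*S))
-16*r(b) + k(1, -10) = -(-32)*12*(5 + 4*12) + 4*(-10) = -(-32)*12*(5 + 48) - 40 = -(-32)*12*53 - 40 = -16*(-1272) - 40 = 20352 - 40 = 20312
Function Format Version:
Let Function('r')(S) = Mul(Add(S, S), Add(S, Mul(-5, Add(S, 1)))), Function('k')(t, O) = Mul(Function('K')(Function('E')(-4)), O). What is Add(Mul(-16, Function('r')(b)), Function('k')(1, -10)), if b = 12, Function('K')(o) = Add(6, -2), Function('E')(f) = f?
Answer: 20312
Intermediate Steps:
Function('K')(o) = 4
Function('k')(t, O) = Mul(4, O)
Function('r')(S) = Mul(2, S, Add(-5, Mul(-4, S))) (Function('r')(S) = Mul(Mul(2, S), Add(S, Mul(-5, Add(1, S)))) = Mul(Mul(2, S), Add(S, Add(-5, Mul(-5, S)))) = Mul(Mul(2, S), Add(-5, Mul(-4, S))) = Mul(2, S, Add(-5, Mul(-4, S))))
Add(Mul(-16, Function('r')(b)), Function('k')(1, -10)) = Add(Mul(-16, Mul(-2, 12, Add(5, Mul(4, 12)))), Mul(4, -10)) = Add(Mul(-16, Mul(-2, 12, Add(5, 48))), -40) = Add(Mul(-16, Mul(-2, 12, 53)), -40) = Add(Mul(-16, -1272), -40) = Add(20352, -40) = 20312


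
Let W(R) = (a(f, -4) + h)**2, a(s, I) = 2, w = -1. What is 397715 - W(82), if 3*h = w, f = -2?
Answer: 3579410/9 ≈ 3.9771e+5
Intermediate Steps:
h = -1/3 (h = (1/3)*(-1) = -1/3 ≈ -0.33333)
W(R) = 25/9 (W(R) = (2 - 1/3)**2 = (5/3)**2 = 25/9)
397715 - W(82) = 397715 - 1*25/9 = 397715 - 25/9 = 3579410/9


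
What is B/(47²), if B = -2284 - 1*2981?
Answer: -5265/2209 ≈ -2.3834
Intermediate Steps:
B = -5265 (B = -2284 - 2981 = -5265)
B/(47²) = -5265/(47²) = -5265/2209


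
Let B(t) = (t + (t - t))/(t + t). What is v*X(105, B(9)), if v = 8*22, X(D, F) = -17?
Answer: -2992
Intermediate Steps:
B(t) = ½ (B(t) = (t + 0)/((2*t)) = t*(1/(2*t)) = ½)
v = 176
v*X(105, B(9)) = 176*(-17) = -2992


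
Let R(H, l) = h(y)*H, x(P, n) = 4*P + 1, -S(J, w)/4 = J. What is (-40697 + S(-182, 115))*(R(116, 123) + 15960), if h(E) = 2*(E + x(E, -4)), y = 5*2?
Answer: -1110818448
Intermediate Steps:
S(J, w) = -4*J
y = 10
x(P, n) = 1 + 4*P
h(E) = 2 + 10*E (h(E) = 2*(E + (1 + 4*E)) = 2*(1 + 5*E) = 2 + 10*E)
R(H, l) = 102*H (R(H, l) = (2 + 10*10)*H = (2 + 100)*H = 102*H)
(-40697 + S(-182, 115))*(R(116, 123) + 15960) = (-40697 - 4*(-182))*(102*116 + 15960) = (-40697 + 728)*(11832 + 15960) = -39969*27792 = -1110818448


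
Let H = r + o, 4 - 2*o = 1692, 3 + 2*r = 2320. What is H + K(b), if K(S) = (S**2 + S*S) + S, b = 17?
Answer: 1819/2 ≈ 909.50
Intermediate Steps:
K(S) = S + 2*S**2 (K(S) = (S**2 + S**2) + S = 2*S**2 + S = S + 2*S**2)
r = 2317/2 (r = -3/2 + (1/2)*2320 = -3/2 + 1160 = 2317/2 ≈ 1158.5)
o = -844 (o = 2 - 1/2*1692 = 2 - 846 = -844)
H = 629/2 (H = 2317/2 - 844 = 629/2 ≈ 314.50)
H + K(b) = 629/2 + 17*(1 + 2*17) = 629/2 + 17*(1 + 34) = 629/2 + 17*35 = 629/2 + 595 = 1819/2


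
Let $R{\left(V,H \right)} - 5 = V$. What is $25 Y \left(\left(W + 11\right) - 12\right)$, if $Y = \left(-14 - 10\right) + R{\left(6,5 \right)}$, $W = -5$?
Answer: $1950$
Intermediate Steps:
$R{\left(V,H \right)} = 5 + V$
$Y = -13$ ($Y = \left(-14 - 10\right) + \left(5 + 6\right) = -24 + 11 = -13$)
$25 Y \left(\left(W + 11\right) - 12\right) = 25 \left(-13\right) \left(\left(-5 + 11\right) - 12\right) = - 325 \left(6 - 12\right) = \left(-325\right) \left(-6\right) = 1950$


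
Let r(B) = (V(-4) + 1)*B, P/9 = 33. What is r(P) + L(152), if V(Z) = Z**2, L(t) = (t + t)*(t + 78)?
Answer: 74969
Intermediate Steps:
P = 297 (P = 9*33 = 297)
L(t) = 2*t*(78 + t) (L(t) = (2*t)*(78 + t) = 2*t*(78 + t))
r(B) = 17*B (r(B) = ((-4)**2 + 1)*B = (16 + 1)*B = 17*B)
r(P) + L(152) = 17*297 + 2*152*(78 + 152) = 5049 + 2*152*230 = 5049 + 69920 = 74969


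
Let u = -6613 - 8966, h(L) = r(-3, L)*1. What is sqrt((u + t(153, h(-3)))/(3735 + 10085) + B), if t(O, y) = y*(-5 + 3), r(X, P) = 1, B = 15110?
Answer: sqrt(721419958645)/6910 ≈ 122.92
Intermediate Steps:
h(L) = 1 (h(L) = 1*1 = 1)
t(O, y) = -2*y (t(O, y) = y*(-2) = -2*y)
u = -15579
sqrt((u + t(153, h(-3)))/(3735 + 10085) + B) = sqrt((-15579 - 2*1)/(3735 + 10085) + 15110) = sqrt((-15579 - 2)/13820 + 15110) = sqrt(-15581*1/13820 + 15110) = sqrt(-15581/13820 + 15110) = sqrt(208804619/13820) = sqrt(721419958645)/6910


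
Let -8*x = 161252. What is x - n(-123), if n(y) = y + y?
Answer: -39821/2 ≈ -19911.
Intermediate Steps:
n(y) = 2*y
x = -40313/2 (x = -⅛*161252 = -40313/2 ≈ -20157.)
x - n(-123) = -40313/2 - 2*(-123) = -40313/2 - 1*(-246) = -40313/2 + 246 = -39821/2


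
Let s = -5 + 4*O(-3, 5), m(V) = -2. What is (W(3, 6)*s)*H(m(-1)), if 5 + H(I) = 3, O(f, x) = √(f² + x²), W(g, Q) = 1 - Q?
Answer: -50 + 40*√34 ≈ 183.24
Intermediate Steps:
H(I) = -2 (H(I) = -5 + 3 = -2)
s = -5 + 4*√34 (s = -5 + 4*√((-3)² + 5²) = -5 + 4*√(9 + 25) = -5 + 4*√34 ≈ 18.324)
(W(3, 6)*s)*H(m(-1)) = ((1 - 1*6)*(-5 + 4*√34))*(-2) = ((1 - 6)*(-5 + 4*√34))*(-2) = -5*(-5 + 4*√34)*(-2) = (25 - 20*√34)*(-2) = -50 + 40*√34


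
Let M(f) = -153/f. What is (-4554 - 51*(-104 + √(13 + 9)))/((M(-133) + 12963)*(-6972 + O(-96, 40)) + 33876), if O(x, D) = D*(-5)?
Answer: -16625/2060281066 + 2261*√22/4120562132 ≈ -5.4956e-6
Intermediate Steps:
O(x, D) = -5*D
(-4554 - 51*(-104 + √(13 + 9)))/((M(-133) + 12963)*(-6972 + O(-96, 40)) + 33876) = (-4554 - 51*(-104 + √(13 + 9)))/((-153/(-133) + 12963)*(-6972 - 5*40) + 33876) = (-4554 - 51*(-104 + √22))/((-153*(-1/133) + 12963)*(-6972 - 200) + 33876) = (-4554 + (5304 - 51*√22))/((153/133 + 12963)*(-7172) + 33876) = (750 - 51*√22)/((1724232/133)*(-7172) + 33876) = (750 - 51*√22)/(-12366191904/133 + 33876) = (750 - 51*√22)/(-12361686396/133) = (750 - 51*√22)*(-133/12361686396) = -16625/2060281066 + 2261*√22/4120562132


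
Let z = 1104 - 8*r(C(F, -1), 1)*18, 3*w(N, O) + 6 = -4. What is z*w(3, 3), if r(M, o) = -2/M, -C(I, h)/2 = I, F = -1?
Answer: -4160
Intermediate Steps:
w(N, O) = -10/3 (w(N, O) = -2 + (⅓)*(-4) = -2 - 4/3 = -10/3)
C(I, h) = -2*I
z = 1248 (z = 1104 - 8*(-2/((-2*(-1))))*18 = 1104 - 8*(-2/2)*18 = 1104 - 8*(-2*½)*18 = 1104 - 8*(-1)*18 = 1104 - (-8)*18 = 1104 - 1*(-144) = 1104 + 144 = 1248)
z*w(3, 3) = 1248*(-10/3) = -4160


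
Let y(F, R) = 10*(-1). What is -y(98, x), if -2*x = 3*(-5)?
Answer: 10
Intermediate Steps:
x = 15/2 (x = -3*(-5)/2 = -½*(-15) = 15/2 ≈ 7.5000)
y(F, R) = -10
-y(98, x) = -1*(-10) = 10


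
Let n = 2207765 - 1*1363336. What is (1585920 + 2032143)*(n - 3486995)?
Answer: -9560970269658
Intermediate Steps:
n = 844429 (n = 2207765 - 1363336 = 844429)
(1585920 + 2032143)*(n - 3486995) = (1585920 + 2032143)*(844429 - 3486995) = 3618063*(-2642566) = -9560970269658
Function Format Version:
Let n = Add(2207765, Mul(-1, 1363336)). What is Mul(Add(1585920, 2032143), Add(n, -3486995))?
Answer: -9560970269658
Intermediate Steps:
n = 844429 (n = Add(2207765, -1363336) = 844429)
Mul(Add(1585920, 2032143), Add(n, -3486995)) = Mul(Add(1585920, 2032143), Add(844429, -3486995)) = Mul(3618063, -2642566) = -9560970269658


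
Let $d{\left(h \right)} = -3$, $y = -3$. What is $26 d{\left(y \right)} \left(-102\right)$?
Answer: $7956$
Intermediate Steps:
$26 d{\left(y \right)} \left(-102\right) = 26 \left(-3\right) \left(-102\right) = \left(-78\right) \left(-102\right) = 7956$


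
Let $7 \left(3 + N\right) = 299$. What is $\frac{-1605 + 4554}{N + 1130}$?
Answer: $\frac{20643}{8188} \approx 2.5211$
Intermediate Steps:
$N = \frac{278}{7}$ ($N = -3 + \frac{1}{7} \cdot 299 = -3 + \frac{299}{7} = \frac{278}{7} \approx 39.714$)
$\frac{-1605 + 4554}{N + 1130} = \frac{-1605 + 4554}{\frac{278}{7} + 1130} = \frac{2949}{\frac{8188}{7}} = 2949 \cdot \frac{7}{8188} = \frac{20643}{8188}$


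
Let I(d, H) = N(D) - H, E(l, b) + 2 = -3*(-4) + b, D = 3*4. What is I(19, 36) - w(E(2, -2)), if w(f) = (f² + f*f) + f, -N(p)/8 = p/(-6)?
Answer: -156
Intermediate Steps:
D = 12
E(l, b) = 10 + b (E(l, b) = -2 + (-3*(-4) + b) = -2 + (12 + b) = 10 + b)
N(p) = 4*p/3 (N(p) = -8*p/(-6) = -8*p*(-1)/6 = -(-4)*p/3 = 4*p/3)
w(f) = f + 2*f² (w(f) = (f² + f²) + f = 2*f² + f = f + 2*f²)
I(d, H) = 16 - H (I(d, H) = (4/3)*12 - H = 16 - H)
I(19, 36) - w(E(2, -2)) = (16 - 1*36) - (10 - 2)*(1 + 2*(10 - 2)) = (16 - 36) - 8*(1 + 2*8) = -20 - 8*(1 + 16) = -20 - 8*17 = -20 - 1*136 = -20 - 136 = -156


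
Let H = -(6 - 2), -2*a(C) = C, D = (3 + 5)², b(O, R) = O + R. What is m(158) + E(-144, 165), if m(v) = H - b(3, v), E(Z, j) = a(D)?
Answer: -197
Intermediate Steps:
D = 64 (D = 8² = 64)
a(C) = -C/2
E(Z, j) = -32 (E(Z, j) = -½*64 = -32)
H = -4 (H = -1*4 = -4)
m(v) = -7 - v (m(v) = -4 - (3 + v) = -4 + (-3 - v) = -7 - v)
m(158) + E(-144, 165) = (-7 - 1*158) - 32 = (-7 - 158) - 32 = -165 - 32 = -197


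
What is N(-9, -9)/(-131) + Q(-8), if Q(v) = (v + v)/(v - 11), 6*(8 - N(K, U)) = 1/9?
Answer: 104995/134406 ≈ 0.78118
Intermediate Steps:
N(K, U) = 431/54 (N(K, U) = 8 - ⅙/9 = 8 - ⅙*⅑ = 8 - 1/54 = 431/54)
Q(v) = 2*v/(-11 + v) (Q(v) = (2*v)/(-11 + v) = 2*v/(-11 + v))
N(-9, -9)/(-131) + Q(-8) = (431/54)/(-131) + 2*(-8)/(-11 - 8) = -1/131*431/54 + 2*(-8)/(-19) = -431/7074 + 2*(-8)*(-1/19) = -431/7074 + 16/19 = 104995/134406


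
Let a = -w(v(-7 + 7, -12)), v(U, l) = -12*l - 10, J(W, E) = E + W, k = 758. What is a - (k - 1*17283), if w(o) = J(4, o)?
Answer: 16387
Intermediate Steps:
v(U, l) = -10 - 12*l
w(o) = 4 + o (w(o) = o + 4 = 4 + o)
a = -138 (a = -(4 + (-10 - 12*(-12))) = -(4 + (-10 + 144)) = -(4 + 134) = -1*138 = -138)
a - (k - 1*17283) = -138 - (758 - 1*17283) = -138 - (758 - 17283) = -138 - 1*(-16525) = -138 + 16525 = 16387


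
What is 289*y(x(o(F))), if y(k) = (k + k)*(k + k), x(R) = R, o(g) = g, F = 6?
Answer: 41616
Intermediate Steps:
y(k) = 4*k² (y(k) = (2*k)*(2*k) = 4*k²)
289*y(x(o(F))) = 289*(4*6²) = 289*(4*36) = 289*144 = 41616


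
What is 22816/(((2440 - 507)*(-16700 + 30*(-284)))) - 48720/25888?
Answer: -37120364497/19719480170 ≈ -1.8824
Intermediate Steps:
22816/(((2440 - 507)*(-16700 + 30*(-284)))) - 48720/25888 = 22816/((1933*(-16700 - 8520))) - 48720*1/25888 = 22816/((1933*(-25220))) - 3045/1618 = 22816/(-48750260) - 3045/1618 = 22816*(-1/48750260) - 3045/1618 = -5704/12187565 - 3045/1618 = -37120364497/19719480170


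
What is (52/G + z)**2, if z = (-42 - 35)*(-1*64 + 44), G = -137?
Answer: 44490621184/18769 ≈ 2.3704e+6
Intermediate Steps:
z = 1540 (z = -77*(-64 + 44) = -77*(-20) = 1540)
(52/G + z)**2 = (52/(-137) + 1540)**2 = (52*(-1/137) + 1540)**2 = (-52/137 + 1540)**2 = (210928/137)**2 = 44490621184/18769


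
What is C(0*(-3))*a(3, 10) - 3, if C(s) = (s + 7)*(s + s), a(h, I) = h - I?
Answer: -3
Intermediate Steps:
C(s) = 2*s*(7 + s) (C(s) = (7 + s)*(2*s) = 2*s*(7 + s))
C(0*(-3))*a(3, 10) - 3 = (2*(0*(-3))*(7 + 0*(-3)))*(3 - 1*10) - 3 = (2*0*(7 + 0))*(3 - 10) - 3 = (2*0*7)*(-7) - 3 = 0*(-7) - 3 = 0 - 3 = -3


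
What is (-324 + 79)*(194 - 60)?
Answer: -32830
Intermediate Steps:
(-324 + 79)*(194 - 60) = -245*134 = -32830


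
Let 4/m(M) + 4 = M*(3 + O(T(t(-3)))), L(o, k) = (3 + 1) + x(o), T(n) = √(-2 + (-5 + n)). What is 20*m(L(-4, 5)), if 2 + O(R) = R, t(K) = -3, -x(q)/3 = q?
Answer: 60/169 - 80*I*√10/169 ≈ 0.35503 - 1.4969*I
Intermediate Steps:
x(q) = -3*q
T(n) = √(-7 + n)
L(o, k) = 4 - 3*o (L(o, k) = (3 + 1) - 3*o = 4 - 3*o)
O(R) = -2 + R
m(M) = 4/(-4 + M*(1 + I*√10)) (m(M) = 4/(-4 + M*(3 + (-2 + √(-7 - 3)))) = 4/(-4 + M*(3 + (-2 + √(-10)))) = 4/(-4 + M*(3 + (-2 + I*√10))) = 4/(-4 + M*(1 + I*√10)))
20*m(L(-4, 5)) = 20*(4/(-4 + (4 - 3*(-4)) + I*(4 - 3*(-4))*√10)) = 20*(4/(-4 + (4 + 12) + I*(4 + 12)*√10)) = 20*(4/(-4 + 16 + I*16*√10)) = 20*(4/(-4 + 16 + 16*I*√10)) = 20*(4/(12 + 16*I*√10)) = 80/(12 + 16*I*√10)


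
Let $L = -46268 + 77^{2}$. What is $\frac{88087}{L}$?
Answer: $- \frac{88087}{40339} \approx -2.1837$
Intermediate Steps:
$L = -40339$ ($L = -46268 + 5929 = -40339$)
$\frac{88087}{L} = \frac{88087}{-40339} = 88087 \left(- \frac{1}{40339}\right) = - \frac{88087}{40339}$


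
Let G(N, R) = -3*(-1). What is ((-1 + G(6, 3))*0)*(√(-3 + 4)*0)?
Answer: 0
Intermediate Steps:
G(N, R) = 3
((-1 + G(6, 3))*0)*(√(-3 + 4)*0) = ((-1 + 3)*0)*(√(-3 + 4)*0) = (2*0)*(√1*0) = 0*(1*0) = 0*0 = 0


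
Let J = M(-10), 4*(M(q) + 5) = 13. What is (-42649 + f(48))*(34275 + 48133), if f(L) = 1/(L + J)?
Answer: -650204146888/185 ≈ -3.5146e+9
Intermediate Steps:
M(q) = -7/4 (M(q) = -5 + (¼)*13 = -5 + 13/4 = -7/4)
J = -7/4 ≈ -1.7500
f(L) = 1/(-7/4 + L) (f(L) = 1/(L - 7/4) = 1/(-7/4 + L))
(-42649 + f(48))*(34275 + 48133) = (-42649 + 4/(-7 + 4*48))*(34275 + 48133) = (-42649 + 4/(-7 + 192))*82408 = (-42649 + 4/185)*82408 = -7890061/185*82408 = -650204146888/185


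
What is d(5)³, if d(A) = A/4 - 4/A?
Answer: 729/8000 ≈ 0.091125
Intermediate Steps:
d(A) = -4/A + A/4 (d(A) = A*(¼) - 4/A = A/4 - 4/A = -4/A + A/4)
d(5)³ = (-4/5 + (¼)*5)³ = (-4*⅕ + 5/4)³ = (-⅘ + 5/4)³ = (9/20)³ = 729/8000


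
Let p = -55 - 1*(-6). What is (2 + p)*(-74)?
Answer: 3478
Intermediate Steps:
p = -49 (p = -55 + 6 = -49)
(2 + p)*(-74) = (2 - 49)*(-74) = -47*(-74) = 3478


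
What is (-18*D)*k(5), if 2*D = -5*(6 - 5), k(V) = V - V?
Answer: 0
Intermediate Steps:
k(V) = 0
D = -5/2 (D = (-5*(6 - 5))/2 = (-5*1)/2 = (½)*(-5) = -5/2 ≈ -2.5000)
(-18*D)*k(5) = -18*(-5/2)*0 = 45*0 = 0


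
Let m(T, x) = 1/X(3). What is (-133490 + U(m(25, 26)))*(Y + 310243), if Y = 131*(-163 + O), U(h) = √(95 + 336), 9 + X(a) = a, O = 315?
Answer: -44072390950 + 330155*√431 ≈ -4.4066e+10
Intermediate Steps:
X(a) = -9 + a
m(T, x) = -⅙ (m(T, x) = 1/(-9 + 3) = 1/(-6) = -⅙)
U(h) = √431
Y = 19912 (Y = 131*(-163 + 315) = 131*152 = 19912)
(-133490 + U(m(25, 26)))*(Y + 310243) = (-133490 + √431)*(19912 + 310243) = (-133490 + √431)*330155 = -44072390950 + 330155*√431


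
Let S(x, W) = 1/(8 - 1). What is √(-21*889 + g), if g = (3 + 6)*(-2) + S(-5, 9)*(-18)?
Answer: I*√915789/7 ≈ 136.71*I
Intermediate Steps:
S(x, W) = ⅐ (S(x, W) = 1/7 = ⅐)
g = -144/7 (g = (3 + 6)*(-2) + (⅐)*(-18) = 9*(-2) - 18/7 = -18 - 18/7 = -144/7 ≈ -20.571)
√(-21*889 + g) = √(-21*889 - 144/7) = √(-18669 - 144/7) = √(-130827/7) = I*√915789/7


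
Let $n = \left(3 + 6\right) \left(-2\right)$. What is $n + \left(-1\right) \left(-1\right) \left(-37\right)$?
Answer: $-55$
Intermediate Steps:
$n = -18$ ($n = 9 \left(-2\right) = -18$)
$n + \left(-1\right) \left(-1\right) \left(-37\right) = -18 + \left(-1\right) \left(-1\right) \left(-37\right) = -18 + 1 \left(-37\right) = -18 - 37 = -55$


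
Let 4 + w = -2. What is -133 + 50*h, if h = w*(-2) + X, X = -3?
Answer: 317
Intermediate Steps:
w = -6 (w = -4 - 2 = -6)
h = 9 (h = -6*(-2) - 3 = 12 - 3 = 9)
-133 + 50*h = -133 + 50*9 = -133 + 450 = 317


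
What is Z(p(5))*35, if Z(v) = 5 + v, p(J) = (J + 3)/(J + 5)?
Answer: 203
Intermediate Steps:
p(J) = (3 + J)/(5 + J)
Z(p(5))*35 = (5 + (3 + 5)/(5 + 5))*35 = (5 + 8/10)*35 = (5 + (⅒)*8)*35 = (5 + ⅘)*35 = (29/5)*35 = 203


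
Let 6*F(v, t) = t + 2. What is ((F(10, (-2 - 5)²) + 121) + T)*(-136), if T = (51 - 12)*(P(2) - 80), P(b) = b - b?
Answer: 406708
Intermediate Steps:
P(b) = 0
F(v, t) = ⅓ + t/6 (F(v, t) = (t + 2)/6 = (2 + t)/6 = ⅓ + t/6)
T = -3120 (T = (51 - 12)*(0 - 80) = 39*(-80) = -3120)
((F(10, (-2 - 5)²) + 121) + T)*(-136) = (((⅓ + (-2 - 5)²/6) + 121) - 3120)*(-136) = (((⅓ + (⅙)*(-7)²) + 121) - 3120)*(-136) = (((⅓ + (⅙)*49) + 121) - 3120)*(-136) = (((⅓ + 49/6) + 121) - 3120)*(-136) = ((17/2 + 121) - 3120)*(-136) = (259/2 - 3120)*(-136) = -5981/2*(-136) = 406708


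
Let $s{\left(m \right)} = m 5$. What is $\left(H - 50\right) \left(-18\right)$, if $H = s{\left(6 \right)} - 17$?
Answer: $666$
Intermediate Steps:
$s{\left(m \right)} = 5 m$
$H = 13$ ($H = 5 \cdot 6 - 17 = 30 - 17 = 13$)
$\left(H - 50\right) \left(-18\right) = \left(13 - 50\right) \left(-18\right) = \left(-37\right) \left(-18\right) = 666$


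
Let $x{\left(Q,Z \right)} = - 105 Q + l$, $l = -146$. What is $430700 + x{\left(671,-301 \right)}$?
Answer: $360099$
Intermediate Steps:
$x{\left(Q,Z \right)} = -146 - 105 Q$ ($x{\left(Q,Z \right)} = - 105 Q - 146 = -146 - 105 Q$)
$430700 + x{\left(671,-301 \right)} = 430700 - 70601 = 360099$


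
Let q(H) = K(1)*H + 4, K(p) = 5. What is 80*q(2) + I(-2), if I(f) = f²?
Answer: 1124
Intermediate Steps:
q(H) = 4 + 5*H (q(H) = 5*H + 4 = 4 + 5*H)
80*q(2) + I(-2) = 80*(4 + 5*2) + (-2)² = 80*(4 + 10) + 4 = 80*14 + 4 = 1120 + 4 = 1124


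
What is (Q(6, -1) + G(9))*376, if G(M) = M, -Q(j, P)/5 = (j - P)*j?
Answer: -75576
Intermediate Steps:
Q(j, P) = -5*j*(j - P) (Q(j, P) = -5*(j - P)*j = -5*j*(j - P))
(Q(6, -1) + G(9))*376 = (5*6*(-1 - 1*6) + 9)*376 = (5*6*(-1 - 6) + 9)*376 = (5*6*(-7) + 9)*376 = (-210 + 9)*376 = -201*376 = -75576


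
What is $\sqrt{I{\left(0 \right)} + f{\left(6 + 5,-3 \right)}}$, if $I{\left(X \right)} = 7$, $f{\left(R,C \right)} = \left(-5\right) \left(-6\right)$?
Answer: $\sqrt{37} \approx 6.0828$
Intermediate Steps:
$f{\left(R,C \right)} = 30$
$\sqrt{I{\left(0 \right)} + f{\left(6 + 5,-3 \right)}} = \sqrt{7 + 30} = \sqrt{37}$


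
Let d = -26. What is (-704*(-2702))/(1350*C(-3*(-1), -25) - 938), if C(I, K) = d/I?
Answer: -951104/6319 ≈ -150.51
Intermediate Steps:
C(I, K) = -26/I
(-704*(-2702))/(1350*C(-3*(-1), -25) - 938) = (-704*(-2702))/(1350*(-26/((-3*(-1)))) - 938) = 1902208/(1350*(-26/3) - 938) = 1902208/(-11700 - 938) = 1902208/(-12638) = 1902208*(-1/12638) = -951104/6319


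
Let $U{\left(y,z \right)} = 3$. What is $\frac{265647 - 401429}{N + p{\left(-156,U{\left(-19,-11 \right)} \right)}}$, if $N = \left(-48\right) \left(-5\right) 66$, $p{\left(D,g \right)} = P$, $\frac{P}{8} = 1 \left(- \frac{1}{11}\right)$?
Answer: $- \frac{746801}{87116} \approx -8.5725$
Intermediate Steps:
$P = - \frac{8}{11}$ ($P = 8 \cdot 1 \left(- \frac{1}{11}\right) = 8 \left(- \frac{1}{11}\right) = - \frac{8}{11} \approx -0.72727$)
$p{\left(D,g \right)} = - \frac{8}{11}$
$N = 15840$ ($N = 240 \cdot 66 = 15840$)
$\frac{265647 - 401429}{N + p{\left(-156,U{\left(-19,-11 \right)} \right)}} = \frac{265647 - 401429}{15840 - \frac{8}{11}} = - \frac{135782}{\frac{174232}{11}} = \left(-135782\right) \frac{11}{174232} = - \frac{746801}{87116}$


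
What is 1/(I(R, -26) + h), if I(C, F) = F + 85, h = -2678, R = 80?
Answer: -1/2619 ≈ -0.00038183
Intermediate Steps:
I(C, F) = 85 + F
1/(I(R, -26) + h) = 1/((85 - 26) - 2678) = 1/(59 - 2678) = 1/(-2619) = -1/2619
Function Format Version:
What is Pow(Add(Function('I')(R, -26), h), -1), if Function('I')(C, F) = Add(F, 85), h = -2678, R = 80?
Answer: Rational(-1, 2619) ≈ -0.00038183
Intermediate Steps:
Function('I')(C, F) = Add(85, F)
Pow(Add(Function('I')(R, -26), h), -1) = Pow(Add(Add(85, -26), -2678), -1) = Pow(Add(59, -2678), -1) = Pow(-2619, -1) = Rational(-1, 2619)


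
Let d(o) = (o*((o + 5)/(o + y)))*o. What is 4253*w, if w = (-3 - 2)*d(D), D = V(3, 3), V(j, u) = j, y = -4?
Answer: 1531080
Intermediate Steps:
D = 3
d(o) = o²*(5 + o)/(-4 + o) (d(o) = (o*((o + 5)/(o - 4)))*o = (o*((5 + o)/(-4 + o)))*o = (o*(5 + o)/(-4 + o))*o = o²*(5 + o)/(-4 + o))
w = 360 (w = (-3 - 2)*(3²*(5 + 3)/(-4 + 3)) = -45*8/(-1) = -45*(-1)*8 = -5*(-72) = 360)
4253*w = 4253*360 = 1531080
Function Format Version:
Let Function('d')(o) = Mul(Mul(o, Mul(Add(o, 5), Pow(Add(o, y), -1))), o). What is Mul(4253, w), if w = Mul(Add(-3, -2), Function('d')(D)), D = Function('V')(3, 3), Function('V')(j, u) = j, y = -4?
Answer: 1531080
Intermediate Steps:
D = 3
Function('d')(o) = Mul(Pow(o, 2), Pow(Add(-4, o), -1), Add(5, o)) (Function('d')(o) = Mul(Mul(o, Mul(Add(o, 5), Pow(Add(o, -4), -1))), o) = Mul(Mul(o, Mul(Add(5, o), Pow(Add(-4, o), -1))), o) = Mul(Mul(o, Mul(Pow(Add(-4, o), -1), Add(5, o))), o) = Mul(Mul(o, Pow(Add(-4, o), -1), Add(5, o)), o) = Mul(Pow(o, 2), Pow(Add(-4, o), -1), Add(5, o)))
w = 360 (w = Mul(Add(-3, -2), Mul(Pow(3, 2), Pow(Add(-4, 3), -1), Add(5, 3))) = Mul(-5, Mul(9, Pow(-1, -1), 8)) = Mul(-5, Mul(9, -1, 8)) = Mul(-5, -72) = 360)
Mul(4253, w) = Mul(4253, 360) = 1531080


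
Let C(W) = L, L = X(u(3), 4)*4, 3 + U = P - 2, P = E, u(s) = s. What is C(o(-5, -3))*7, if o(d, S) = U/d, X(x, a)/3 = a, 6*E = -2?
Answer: 336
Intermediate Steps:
E = -1/3 (E = (1/6)*(-2) = -1/3 ≈ -0.33333)
P = -1/3 ≈ -0.33333
X(x, a) = 3*a
U = -16/3 (U = -3 + (-1/3 - 2) = -3 - 7/3 = -16/3 ≈ -5.3333)
L = 48 (L = (3*4)*4 = 12*4 = 48)
o(d, S) = -16/(3*d)
C(W) = 48
C(o(-5, -3))*7 = 48*7 = 336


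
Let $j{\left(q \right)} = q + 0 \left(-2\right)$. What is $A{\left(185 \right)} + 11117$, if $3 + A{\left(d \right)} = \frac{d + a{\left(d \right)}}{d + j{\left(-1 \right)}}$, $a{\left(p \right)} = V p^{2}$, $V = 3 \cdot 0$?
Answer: $\frac{2045161}{184} \approx 11115.0$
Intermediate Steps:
$V = 0$
$j{\left(q \right)} = q$ ($j{\left(q \right)} = q + 0 = q$)
$a{\left(p \right)} = 0$ ($a{\left(p \right)} = 0 p^{2} = 0$)
$A{\left(d \right)} = -3 + \frac{d}{-1 + d}$ ($A{\left(d \right)} = -3 + \frac{d + 0}{d - 1} = -3 + \frac{d}{-1 + d}$)
$A{\left(185 \right)} + 11117 = \frac{3 - 370}{-1 + 185} + 11117 = \frac{3 - 370}{184} + 11117 = \frac{1}{184} \left(-367\right) + 11117 = - \frac{367}{184} + 11117 = \frac{2045161}{184}$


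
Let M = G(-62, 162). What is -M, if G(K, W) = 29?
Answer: -29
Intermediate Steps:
M = 29
-M = -1*29 = -29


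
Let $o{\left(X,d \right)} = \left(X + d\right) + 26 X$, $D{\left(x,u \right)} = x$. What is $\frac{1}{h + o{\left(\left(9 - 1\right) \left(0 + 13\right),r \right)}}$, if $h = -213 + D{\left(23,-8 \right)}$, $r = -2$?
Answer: $\frac{1}{2616} \approx 0.00038226$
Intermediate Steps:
$o{\left(X,d \right)} = d + 27 X$
$h = -190$ ($h = -213 + 23 = -190$)
$\frac{1}{h + o{\left(\left(9 - 1\right) \left(0 + 13\right),r \right)}} = \frac{1}{-190 - \left(2 - 27 \left(9 - 1\right) \left(0 + 13\right)\right)} = \frac{1}{-190 - \left(2 - 27 \cdot 8 \cdot 13\right)} = \frac{1}{-190 + \left(-2 + 27 \cdot 104\right)} = \frac{1}{-190 + \left(-2 + 2808\right)} = \frac{1}{-190 + 2806} = \frac{1}{2616}$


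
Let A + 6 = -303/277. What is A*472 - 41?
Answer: -938837/277 ≈ -3389.3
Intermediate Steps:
A = -1965/277 (A = -6 - 303/277 = -1965/277 ≈ -7.0939)
A*472 - 41 = -1965/277*472 - 41 = -927480/277 - 41 = -938837/277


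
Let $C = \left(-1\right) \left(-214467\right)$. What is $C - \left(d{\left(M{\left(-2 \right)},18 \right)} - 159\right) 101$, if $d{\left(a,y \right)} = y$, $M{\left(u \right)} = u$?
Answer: $228708$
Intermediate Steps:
$C = 214467$
$C - \left(d{\left(M{\left(-2 \right)},18 \right)} - 159\right) 101 = 214467 - \left(18 - 159\right) 101 = 214467 - \left(-141\right) 101 = 214467 - -14241 = 214467 + 14241 = 228708$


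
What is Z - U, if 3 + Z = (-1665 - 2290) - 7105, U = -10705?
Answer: -358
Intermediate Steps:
Z = -11063 (Z = -3 + ((-1665 - 2290) - 7105) = -3 + (-3955 - 7105) = -3 - 11060 = -11063)
Z - U = -11063 - 1*(-10705) = -11063 + 10705 = -358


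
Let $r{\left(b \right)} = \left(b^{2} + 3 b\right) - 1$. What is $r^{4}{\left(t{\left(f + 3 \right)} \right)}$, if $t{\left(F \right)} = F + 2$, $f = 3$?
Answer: $57289761$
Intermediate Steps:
$t{\left(F \right)} = 2 + F$
$r{\left(b \right)} = -1 + b^{2} + 3 b$
$r^{4}{\left(t{\left(f + 3 \right)} \right)} = \left(-1 + \left(2 + \left(3 + 3\right)\right)^{2} + 3 \left(2 + \left(3 + 3\right)\right)\right)^{4} = \left(-1 + \left(2 + 6\right)^{2} + 3 \left(2 + 6\right)\right)^{4} = \left(-1 + 8^{2} + 3 \cdot 8\right)^{4} = \left(-1 + 64 + 24\right)^{4} = 87^{4} = 57289761$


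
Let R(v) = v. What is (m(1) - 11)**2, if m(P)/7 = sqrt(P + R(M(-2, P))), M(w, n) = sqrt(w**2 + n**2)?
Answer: (11 - 7*sqrt(1 + sqrt(5)))**2 ≈ 2.5356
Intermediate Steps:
M(w, n) = sqrt(n**2 + w**2)
m(P) = 7*sqrt(P + sqrt(4 + P**2)) (m(P) = 7*sqrt(P + sqrt(P**2 + (-2)**2)) = 7*sqrt(P + sqrt(P**2 + 4)) = 7*sqrt(P + sqrt(4 + P**2)))
(m(1) - 11)**2 = (7*sqrt(1 + sqrt(4 + 1**2)) - 11)**2 = (7*sqrt(1 + sqrt(4 + 1)) - 11)**2 = (7*sqrt(1 + sqrt(5)) - 11)**2 = (-11 + 7*sqrt(1 + sqrt(5)))**2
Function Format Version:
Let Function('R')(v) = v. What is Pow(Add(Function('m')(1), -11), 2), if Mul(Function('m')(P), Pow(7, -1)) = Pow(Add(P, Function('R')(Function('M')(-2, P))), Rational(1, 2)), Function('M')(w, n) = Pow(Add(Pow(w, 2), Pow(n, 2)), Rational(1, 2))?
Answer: Pow(Add(11, Mul(-7, Pow(Add(1, Pow(5, Rational(1, 2))), Rational(1, 2)))), 2) ≈ 2.5356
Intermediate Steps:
Function('M')(w, n) = Pow(Add(Pow(n, 2), Pow(w, 2)), Rational(1, 2))
Function('m')(P) = Mul(7, Pow(Add(P, Pow(Add(4, Pow(P, 2)), Rational(1, 2))), Rational(1, 2))) (Function('m')(P) = Mul(7, Pow(Add(P, Pow(Add(Pow(P, 2), Pow(-2, 2)), Rational(1, 2))), Rational(1, 2))) = Mul(7, Pow(Add(P, Pow(Add(Pow(P, 2), 4), Rational(1, 2))), Rational(1, 2))) = Mul(7, Pow(Add(P, Pow(Add(4, Pow(P, 2)), Rational(1, 2))), Rational(1, 2))))
Pow(Add(Function('m')(1), -11), 2) = Pow(Add(Mul(7, Pow(Add(1, Pow(Add(4, Pow(1, 2)), Rational(1, 2))), Rational(1, 2))), -11), 2) = Pow(Add(Mul(7, Pow(Add(1, Pow(Add(4, 1), Rational(1, 2))), Rational(1, 2))), -11), 2) = Pow(Add(Mul(7, Pow(Add(1, Pow(5, Rational(1, 2))), Rational(1, 2))), -11), 2) = Pow(Add(-11, Mul(7, Pow(Add(1, Pow(5, Rational(1, 2))), Rational(1, 2)))), 2)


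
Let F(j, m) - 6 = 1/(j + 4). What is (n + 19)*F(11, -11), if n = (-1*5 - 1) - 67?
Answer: -1638/5 ≈ -327.60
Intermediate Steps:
F(j, m) = 6 + 1/(4 + j) (F(j, m) = 6 + 1/(j + 4) = 6 + 1/(4 + j))
n = -73 (n = (-5 - 1) - 67 = -6 - 67 = -73)
(n + 19)*F(11, -11) = (-73 + 19)*((25 + 6*11)/(4 + 11)) = -54*(25 + 66)/15 = -18*91/5 = -54*91/15 = -1638/5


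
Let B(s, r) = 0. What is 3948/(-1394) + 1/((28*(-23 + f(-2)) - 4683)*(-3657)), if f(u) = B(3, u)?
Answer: -38455175489/13578144783 ≈ -2.8321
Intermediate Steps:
f(u) = 0
3948/(-1394) + 1/((28*(-23 + f(-2)) - 4683)*(-3657)) = 3948/(-1394) + 1/(28*(-23 + 0) - 4683*(-3657)) = 3948*(-1/1394) - 1/3657/(28*(-23) - 4683) = -1974/697 - 1/3657/(-644 - 4683) = -1974/697 - 1/3657/(-5327) = -1974/697 - 1/5327*(-1/3657) = -1974/697 + 1/19480839 = -38455175489/13578144783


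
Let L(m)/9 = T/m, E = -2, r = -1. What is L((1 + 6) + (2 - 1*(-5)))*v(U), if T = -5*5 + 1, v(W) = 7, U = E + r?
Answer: -108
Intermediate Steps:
U = -3 (U = -2 - 1 = -3)
T = -24 (T = -25 + 1 = -24)
L(m) = -216/m (L(m) = 9*(-24/m) = -216/m)
L((1 + 6) + (2 - 1*(-5)))*v(U) = -216/((1 + 6) + (2 - 1*(-5)))*7 = -216/(7 + (2 + 5))*7 = -216/(7 + 7)*7 = -216/14*7 = -216*1/14*7 = -108/7*7 = -108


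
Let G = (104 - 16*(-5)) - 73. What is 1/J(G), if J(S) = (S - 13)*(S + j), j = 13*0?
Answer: 1/10878 ≈ 9.1929e-5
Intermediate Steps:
j = 0
G = 111 (G = (104 + 80) - 73 = 184 - 73 = 111)
J(S) = S*(-13 + S) (J(S) = (S - 13)*(S + 0) = (-13 + S)*S = S*(-13 + S))
1/J(G) = 1/(111*(-13 + 111)) = 1/(111*98) = 1/10878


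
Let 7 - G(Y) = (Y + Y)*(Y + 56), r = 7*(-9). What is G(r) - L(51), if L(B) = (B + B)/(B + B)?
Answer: -876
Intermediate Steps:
r = -63
L(B) = 1 (L(B) = (2*B)/((2*B)) = (2*B)*(1/(2*B)) = 1)
G(Y) = 7 - 2*Y*(56 + Y) (G(Y) = 7 - (Y + Y)*(Y + 56) = 7 - 2*Y*(56 + Y))
G(r) - L(51) = (7 - 112*(-63) - 2*(-63)²) - 1*1 = (7 + 7056 - 2*3969) - 1 = (7 + 7056 - 7938) - 1 = -875 - 1 = -876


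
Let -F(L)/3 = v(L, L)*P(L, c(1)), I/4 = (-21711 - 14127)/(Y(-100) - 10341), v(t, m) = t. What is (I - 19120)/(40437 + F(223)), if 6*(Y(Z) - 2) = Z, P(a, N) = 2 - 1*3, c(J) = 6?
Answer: -296785492/638520051 ≈ -0.46480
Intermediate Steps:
P(a, N) = -1 (P(a, N) = 2 - 3 = -1)
Y(Z) = 2 + Z/6
I = 430056/31067 (I = 4*((-21711 - 14127)/((2 + (1/6)*(-100)) - 10341)) = 4*(-35838/((2 - 50/3) - 10341)) = 4*(-35838/(-44/3 - 10341)) = 4*(-35838/(-31067/3)) = 4*(-35838*(-3/31067)) = 4*(107514/31067) = 430056/31067 ≈ 13.843)
F(L) = 3*L (F(L) = -3*L*(-1) = -(-3)*L = 3*L)
(I - 19120)/(40437 + F(223)) = (430056/31067 - 19120)/(40437 + 3*223) = -593570984/(31067*(40437 + 669)) = -593570984/31067/41106 = -593570984/31067*1/41106 = -296785492/638520051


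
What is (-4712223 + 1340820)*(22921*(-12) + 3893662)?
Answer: -12199792609830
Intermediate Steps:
(-4712223 + 1340820)*(22921*(-12) + 3893662) = -3371403*(-275052 + 3893662) = -3371403*3618610 = -12199792609830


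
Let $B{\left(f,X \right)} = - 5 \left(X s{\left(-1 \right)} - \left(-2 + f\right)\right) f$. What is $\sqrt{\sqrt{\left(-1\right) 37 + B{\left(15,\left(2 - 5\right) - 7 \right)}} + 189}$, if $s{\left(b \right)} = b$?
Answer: $\sqrt{189 + 2 \sqrt{47}} \approx 14.238$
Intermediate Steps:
$B{\left(f,X \right)} = f \left(-10 + 5 X + 5 f\right)$ ($B{\left(f,X \right)} = - 5 \left(X \left(-1\right) - \left(-2 + f\right)\right) f = - 5 \left(- X - \left(-2 + f\right)\right) f = - 5 \left(2 - X - f\right) f = \left(-10 + 5 X + 5 f\right) f = f \left(-10 + 5 X + 5 f\right)$)
$\sqrt{\sqrt{\left(-1\right) 37 + B{\left(15,\left(2 - 5\right) - 7 \right)}} + 189} = \sqrt{\sqrt{\left(-1\right) 37 + 5 \cdot 15 \left(-2 + \left(\left(2 - 5\right) - 7\right) + 15\right)} + 189} = \sqrt{\sqrt{-37 + 5 \cdot 15 \left(-2 - 10 + 15\right)} + 189} = \sqrt{\sqrt{-37 + 5 \cdot 15 \cdot 3} + 189} = \sqrt{\sqrt{-37 + 225} + 189} = \sqrt{\sqrt{188} + 189} = \sqrt{2 \sqrt{47} + 189} = \sqrt{189 + 2 \sqrt{47}}$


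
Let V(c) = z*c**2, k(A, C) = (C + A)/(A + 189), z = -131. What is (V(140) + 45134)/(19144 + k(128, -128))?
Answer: -1261233/9572 ≈ -131.76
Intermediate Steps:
k(A, C) = (A + C)/(189 + A)
V(c) = -131*c**2
(V(140) + 45134)/(19144 + k(128, -128)) = (-131*140**2 + 45134)/(19144 + (128 - 128)/(189 + 128)) = (-131*19600 + 45134)/(19144 + 0/317) = (-2567600 + 45134)/(19144 + (1/317)*0) = -2522466/(19144 + 0) = -2522466/19144 = -2522466*1/19144 = -1261233/9572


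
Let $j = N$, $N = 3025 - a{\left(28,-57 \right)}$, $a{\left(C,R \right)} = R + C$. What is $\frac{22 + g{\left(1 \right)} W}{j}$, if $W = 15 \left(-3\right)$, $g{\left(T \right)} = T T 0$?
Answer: $\frac{11}{1527} \approx 0.0072037$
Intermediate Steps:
$g{\left(T \right)} = 0$ ($g{\left(T \right)} = T^{2} \cdot 0 = 0$)
$W = -45$
$a{\left(C,R \right)} = C + R$
$N = 3054$ ($N = 3025 - \left(28 - 57\right) = 3025 - -29 = 3025 + 29 = 3054$)
$j = 3054$
$\frac{22 + g{\left(1 \right)} W}{j} = \frac{22 + 0 \left(-45\right)}{3054} = \left(22 + 0\right) \frac{1}{3054} = 22 \cdot \frac{1}{3054} = \frac{11}{1527}$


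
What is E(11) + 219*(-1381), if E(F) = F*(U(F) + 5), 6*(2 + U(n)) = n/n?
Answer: -1814425/6 ≈ -3.0240e+5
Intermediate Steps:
U(n) = -11/6 (U(n) = -2 + (n/n)/6 = -2 + (⅙)*1 = -2 + ⅙ = -11/6)
E(F) = 19*F/6 (E(F) = F*(-11/6 + 5) = F*(19/6) = 19*F/6)
E(11) + 219*(-1381) = (19/6)*11 + 219*(-1381) = 209/6 - 302439 = -1814425/6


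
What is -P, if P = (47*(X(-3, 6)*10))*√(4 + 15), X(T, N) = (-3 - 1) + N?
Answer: -940*√19 ≈ -4097.4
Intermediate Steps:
X(T, N) = -4 + N
P = 940*√19 (P = (47*((-4 + 6)*10))*√(4 + 15) = (47*(2*10))*√19 = (47*20)*√19 = 940*√19 ≈ 4097.4)
-P = -940*√19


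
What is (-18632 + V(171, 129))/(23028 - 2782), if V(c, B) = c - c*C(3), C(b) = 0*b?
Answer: -18461/20246 ≈ -0.91183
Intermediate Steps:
C(b) = 0
V(c, B) = c (V(c, B) = c - c*0 = c - 1*0 = c + 0 = c)
(-18632 + V(171, 129))/(23028 - 2782) = (-18632 + 171)/(23028 - 2782) = -18461/20246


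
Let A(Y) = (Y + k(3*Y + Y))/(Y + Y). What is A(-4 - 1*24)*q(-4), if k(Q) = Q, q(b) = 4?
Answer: 10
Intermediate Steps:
A(Y) = 5/2 (A(Y) = (Y + (3*Y + Y))/(Y + Y) = (Y + 4*Y)/((2*Y)) = (5*Y)*(1/(2*Y)) = 5/2)
A(-4 - 1*24)*q(-4) = (5/2)*4 = 10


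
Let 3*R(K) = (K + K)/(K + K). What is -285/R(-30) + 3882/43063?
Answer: -36814983/43063 ≈ -854.91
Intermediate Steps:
R(K) = ⅓ (R(K) = ((K + K)/(K + K))/3 = ((2*K)/((2*K)))/3 = ((2*K)*(1/(2*K)))/3 = (⅓)*1 = ⅓)
-285/R(-30) + 3882/43063 = -285/⅓ + 3882/43063 = -285*3 + 3882*(1/43063) = -855 + 3882/43063 = -36814983/43063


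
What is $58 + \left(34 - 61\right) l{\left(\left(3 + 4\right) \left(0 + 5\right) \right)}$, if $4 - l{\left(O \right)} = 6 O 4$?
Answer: $22630$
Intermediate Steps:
$l{\left(O \right)} = 4 - 24 O$ ($l{\left(O \right)} = 4 - 6 O 4 = 4 - 24 O$)
$58 + \left(34 - 61\right) l{\left(\left(3 + 4\right) \left(0 + 5\right) \right)} = 58 + \left(34 - 61\right) \left(4 - 24 \left(3 + 4\right) \left(0 + 5\right)\right) = 58 + \left(34 - 61\right) \left(4 - 24 \cdot 7 \cdot 5\right) = 58 - 27 \left(4 - 840\right) = 58 - -22572 = 58 + 22572 = 22630$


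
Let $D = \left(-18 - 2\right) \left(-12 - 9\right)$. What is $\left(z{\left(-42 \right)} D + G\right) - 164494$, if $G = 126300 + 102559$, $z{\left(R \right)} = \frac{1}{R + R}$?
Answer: $64360$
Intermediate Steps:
$z{\left(R \right)} = \frac{1}{2 R}$
$D = 420$ ($D = \left(-20\right) \left(-21\right) = 420$)
$G = 228859$
$\left(z{\left(-42 \right)} D + G\right) - 164494 = \left(\frac{1}{2 \left(-42\right)} 420 + 228859\right) - 164494 = \left(\frac{1}{2} \left(- \frac{1}{42}\right) 420 + 228859\right) - 164494 = \left(\left(- \frac{1}{84}\right) 420 + 228859\right) - 164494 = \left(-5 + 228859\right) - 164494 = 228854 - 164494 = 64360$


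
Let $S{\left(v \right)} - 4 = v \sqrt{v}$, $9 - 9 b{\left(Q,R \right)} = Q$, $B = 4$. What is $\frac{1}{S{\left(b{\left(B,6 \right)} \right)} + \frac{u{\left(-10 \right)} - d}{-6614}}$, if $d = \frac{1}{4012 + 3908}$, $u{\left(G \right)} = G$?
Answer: $\frac{98820119203708320}{391195373610458569} - \frac{4573276861824000 \sqrt{5}}{391195373610458569} \approx 0.22647$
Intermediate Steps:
$b{\left(Q,R \right)} = 1 - \frac{Q}{9}$
$d = \frac{1}{7920} \approx 0.00012626$
$S{\left(v \right)} = 4 + v^{\frac{3}{2}}$ ($S{\left(v \right)} = 4 + v \sqrt{v} = 4 + v^{\frac{3}{2}}$)
$\frac{1}{S{\left(b{\left(B,6 \right)} \right)} + \frac{u{\left(-10 \right)} - d}{-6614}} = \frac{1}{\left(4 + \left(1 - \frac{4}{9}\right)^{\frac{3}{2}}\right) + \frac{-10 - \frac{1}{7920}}{-6614}} = \frac{1}{\left(4 + \left(1 - \frac{4}{9}\right)^{\frac{3}{2}}\right) + \left(-10 - \frac{1}{7920}\right) \left(- \frac{1}{6614}\right)} = \frac{1}{\left(4 + \left(\frac{5}{9}\right)^{\frac{3}{2}}\right) - - \frac{79201}{52382880}} = \frac{1}{\left(4 + \frac{5 \sqrt{5}}{27}\right) + \frac{79201}{52382880}} = \frac{1}{\frac{209610721}{52382880} + \frac{5 \sqrt{5}}{27}}$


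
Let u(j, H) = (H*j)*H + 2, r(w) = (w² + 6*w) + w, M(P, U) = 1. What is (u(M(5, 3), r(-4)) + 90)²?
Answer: 55696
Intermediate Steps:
r(w) = w² + 7*w
u(j, H) = 2 + j*H² (u(j, H) = j*H² + 2 = 2 + j*H²)
(u(M(5, 3), r(-4)) + 90)² = ((2 + 1*(-4*(7 - 4))²) + 90)² = ((2 + 1*(-4*3)²) + 90)² = ((2 + 1*(-12)²) + 90)² = ((2 + 1*144) + 90)² = ((2 + 144) + 90)² = (146 + 90)² = 236² = 55696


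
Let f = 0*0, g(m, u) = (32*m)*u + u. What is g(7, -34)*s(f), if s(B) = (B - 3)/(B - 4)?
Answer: -11475/2 ≈ -5737.5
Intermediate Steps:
g(m, u) = u + 32*m*u (g(m, u) = 32*m*u + u = u + 32*m*u)
f = 0
s(B) = (-3 + B)/(-4 + B)
g(7, -34)*s(f) = (-34*(1 + 32*7))*((-3 + 0)/(-4 + 0)) = (-34*(1 + 224))*(-3/(-4)) = (-34*225)*(-¼*(-3)) = -7650*¾ = -11475/2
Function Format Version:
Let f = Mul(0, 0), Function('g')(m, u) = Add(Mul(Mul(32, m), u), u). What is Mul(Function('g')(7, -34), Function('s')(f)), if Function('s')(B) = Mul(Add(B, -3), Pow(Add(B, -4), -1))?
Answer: Rational(-11475, 2) ≈ -5737.5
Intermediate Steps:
Function('g')(m, u) = Add(u, Mul(32, m, u)) (Function('g')(m, u) = Add(Mul(32, m, u), u) = Add(u, Mul(32, m, u)))
f = 0
Function('s')(B) = Mul(Pow(Add(-4, B), -1), Add(-3, B)) (Function('s')(B) = Mul(Add(-3, B), Pow(Add(-4, B), -1)) = Mul(Pow(Add(-4, B), -1), Add(-3, B)))
Mul(Function('g')(7, -34), Function('s')(f)) = Mul(Mul(-34, Add(1, Mul(32, 7))), Mul(Pow(Add(-4, 0), -1), Add(-3, 0))) = Mul(Mul(-34, Add(1, 224)), Mul(Pow(-4, -1), -3)) = Mul(Mul(-34, 225), Mul(Rational(-1, 4), -3)) = Mul(-7650, Rational(3, 4)) = Rational(-11475, 2)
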